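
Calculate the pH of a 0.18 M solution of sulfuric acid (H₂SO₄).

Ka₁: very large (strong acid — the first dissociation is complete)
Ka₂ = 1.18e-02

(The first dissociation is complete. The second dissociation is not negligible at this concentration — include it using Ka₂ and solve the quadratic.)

First dissociation is complete: [H⁺]₀ = [HSO₄⁻]₀ = C = 0.18 M. Second dissociation HSO₄⁻ ⇌ H⁺ + SO₄²⁻: let x = [SO₄²⁻]. Ka₂ = (C + x)·x / (C − x) = 1.18e-02 → x² + (C + Ka₂)·x − Ka₂·C = 0 → x² + 0.19180·x − 2.124e-03 = 0. x = (−0.19180 + √(0.19180² + 4 × 2.124e-03)) / 2 = 1.0499e-02 M. [H⁺] = C + x = 0.18 + 1.0499e-02 = 1.9050e-01 M. pH = -log(1.9050e-01) = 0.72.

pH = 0.72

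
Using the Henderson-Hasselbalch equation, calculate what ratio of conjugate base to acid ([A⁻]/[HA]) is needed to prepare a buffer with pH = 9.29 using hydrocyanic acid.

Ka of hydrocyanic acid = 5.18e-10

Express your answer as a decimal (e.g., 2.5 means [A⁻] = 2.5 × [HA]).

pKa = -log(5.18e-10) = 9.2857. pH = pKa + log([A⁻]/[HA]), so log([A⁻]/[HA]) = pH − pKa = 9.29 − 9.2857 = 0.0043. [A⁻]/[HA] = 10^(0.0043) = 1.01

[A⁻]/[HA] = 1.01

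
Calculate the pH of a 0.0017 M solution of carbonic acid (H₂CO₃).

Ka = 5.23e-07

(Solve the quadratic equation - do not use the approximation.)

x² + Ka×x - Ka×C = 0. Using quadratic formula: [H⁺] = 2.9557e-05

pH = 4.53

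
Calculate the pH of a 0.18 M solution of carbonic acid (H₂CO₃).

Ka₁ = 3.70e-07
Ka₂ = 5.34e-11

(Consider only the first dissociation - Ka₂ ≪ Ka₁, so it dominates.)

First dissociation dominates. From Ka₁ = [H⁺][HA⁻]/[H₂A], x² + Ka₁·x − Ka₁·C = 0 with C = 0.18 M and Ka₁ = 3.70e-07. Solving: [H⁺] = (−Ka₁ + √(Ka₁² + 4·Ka₁·C)) / 2 = 2.5788e-04 M. pH = -log(2.5788e-04) = 3.59.

pH = 3.59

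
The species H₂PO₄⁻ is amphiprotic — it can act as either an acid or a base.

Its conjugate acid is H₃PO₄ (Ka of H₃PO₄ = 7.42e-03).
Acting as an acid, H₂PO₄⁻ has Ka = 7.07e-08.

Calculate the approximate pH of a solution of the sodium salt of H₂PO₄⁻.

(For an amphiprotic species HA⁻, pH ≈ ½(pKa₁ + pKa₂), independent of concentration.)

pKa₁ = -log(7.42e-03) = 2.13; pKa₂ = -log(7.07e-08) = 7.15. For an amphiprotic species, pH ≈ ½(pKa₁ + pKa₂) = ½(2.13 + 7.15) = 4.64.

pH = 4.64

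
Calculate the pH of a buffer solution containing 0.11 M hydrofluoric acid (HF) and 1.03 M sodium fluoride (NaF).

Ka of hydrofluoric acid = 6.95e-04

pKa = -log(6.95e-04) = 3.16. pH = pKa + log([A⁻]/[HA]) = 3.16 + log(1.03/0.11)

pH = 4.13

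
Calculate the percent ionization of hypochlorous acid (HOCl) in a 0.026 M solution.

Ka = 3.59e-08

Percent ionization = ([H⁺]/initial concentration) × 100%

Using Ka equilibrium: x² + Ka×x - Ka×C = 0. Solving: [H⁺] = 3.0534e-05. Percent = (3.0534e-05/0.026) × 100

Percent ionization = 0.117%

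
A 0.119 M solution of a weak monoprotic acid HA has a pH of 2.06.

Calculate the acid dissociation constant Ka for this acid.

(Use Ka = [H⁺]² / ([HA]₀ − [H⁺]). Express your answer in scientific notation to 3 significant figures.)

[H⁺] = 10^(−pH) = 10^(−2.06) = 8.710e-03 M. For HA ⇌ H⁺ + A⁻, Ka = [H⁺][A⁻]/[HA] = [H⁺]² / ([HA]₀ − [H⁺]) = (8.710e-03)² / (0.119 − 8.710e-03) = 6.88e-04.

K_a = 6.88e-04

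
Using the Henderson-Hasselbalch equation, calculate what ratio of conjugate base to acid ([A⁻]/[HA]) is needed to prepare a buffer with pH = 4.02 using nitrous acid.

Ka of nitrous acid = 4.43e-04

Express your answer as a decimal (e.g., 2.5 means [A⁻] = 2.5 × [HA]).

pKa = -log(4.43e-04) = 3.3536. pH = pKa + log([A⁻]/[HA]), so log([A⁻]/[HA]) = pH − pKa = 4.02 − 3.3536 = 0.6664. [A⁻]/[HA] = 10^(0.6664) = 4.64

[A⁻]/[HA] = 4.64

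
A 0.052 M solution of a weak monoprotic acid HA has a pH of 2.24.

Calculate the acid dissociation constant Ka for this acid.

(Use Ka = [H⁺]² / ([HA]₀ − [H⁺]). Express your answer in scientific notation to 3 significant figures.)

[H⁺] = 10^(−pH) = 10^(−2.24) = 5.754e-03 M. For HA ⇌ H⁺ + A⁻, Ka = [H⁺][A⁻]/[HA] = [H⁺]² / ([HA]₀ − [H⁺]) = (5.754e-03)² / (0.052 − 5.754e-03) = 7.16e-04.

K_a = 7.16e-04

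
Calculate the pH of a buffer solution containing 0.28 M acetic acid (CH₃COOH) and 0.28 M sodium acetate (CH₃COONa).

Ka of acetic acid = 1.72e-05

pKa = -log(1.72e-05) = 4.76. pH = pKa + log([A⁻]/[HA]) = 4.76 + log(0.28/0.28)

pH = 4.76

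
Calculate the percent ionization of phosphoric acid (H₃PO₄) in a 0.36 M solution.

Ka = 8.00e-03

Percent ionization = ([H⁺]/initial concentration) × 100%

Using Ka equilibrium: x² + Ka×x - Ka×C = 0. Solving: [H⁺] = 4.9814e-02. Percent = (4.9814e-02/0.36) × 100

Percent ionization = 13.8%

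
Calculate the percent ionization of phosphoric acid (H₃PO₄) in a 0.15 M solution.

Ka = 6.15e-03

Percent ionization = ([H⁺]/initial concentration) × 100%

Using Ka equilibrium: x² + Ka×x - Ka×C = 0. Solving: [H⁺] = 2.7453e-02. Percent = (2.7453e-02/0.15) × 100

Percent ionization = 18.3%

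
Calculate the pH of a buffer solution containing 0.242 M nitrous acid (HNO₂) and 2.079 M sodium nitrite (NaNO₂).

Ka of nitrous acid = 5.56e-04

pKa = -log(5.56e-04) = 3.25. pH = pKa + log([A⁻]/[HA]) = 3.25 + log(2.079/0.242)

pH = 4.19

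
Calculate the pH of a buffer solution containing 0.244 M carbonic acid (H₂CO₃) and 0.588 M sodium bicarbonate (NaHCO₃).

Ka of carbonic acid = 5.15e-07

pKa = -log(5.15e-07) = 6.29. pH = pKa + log([A⁻]/[HA]) = 6.29 + log(0.588/0.244)

pH = 6.67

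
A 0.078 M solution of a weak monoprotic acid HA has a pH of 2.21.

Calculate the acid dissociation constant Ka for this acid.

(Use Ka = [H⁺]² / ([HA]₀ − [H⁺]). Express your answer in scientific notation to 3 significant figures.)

[H⁺] = 10^(−pH) = 10^(−2.21) = 6.166e-03 M. For HA ⇌ H⁺ + A⁻, Ka = [H⁺][A⁻]/[HA] = [H⁺]² / ([HA]₀ − [H⁺]) = (6.166e-03)² / (0.078 − 6.166e-03) = 5.29e-04.

K_a = 5.29e-04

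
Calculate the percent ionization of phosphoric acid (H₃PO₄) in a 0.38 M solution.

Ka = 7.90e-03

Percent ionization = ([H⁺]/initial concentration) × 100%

Using Ka equilibrium: x² + Ka×x - Ka×C = 0. Solving: [H⁺] = 5.0983e-02. Percent = (5.0983e-02/0.38) × 100

Percent ionization = 13.4%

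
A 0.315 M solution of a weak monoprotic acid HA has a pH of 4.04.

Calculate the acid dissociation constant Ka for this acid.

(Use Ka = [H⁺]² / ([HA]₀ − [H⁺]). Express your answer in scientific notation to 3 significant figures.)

[H⁺] = 10^(−pH) = 10^(−4.04) = 9.120e-05 M. For HA ⇌ H⁺ + A⁻, Ka = [H⁺][A⁻]/[HA] = [H⁺]² / ([HA]₀ − [H⁺]) = (9.120e-05)² / (0.315 − 9.120e-05) = 2.64e-08.

K_a = 2.64e-08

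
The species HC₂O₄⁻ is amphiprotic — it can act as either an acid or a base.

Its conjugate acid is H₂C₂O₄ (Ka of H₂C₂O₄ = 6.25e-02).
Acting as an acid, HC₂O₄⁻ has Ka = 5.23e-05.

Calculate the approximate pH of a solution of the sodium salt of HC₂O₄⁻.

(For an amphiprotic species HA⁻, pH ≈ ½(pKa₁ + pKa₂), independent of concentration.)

pKa₁ = -log(6.25e-02) = 1.20; pKa₂ = -log(5.23e-05) = 4.28. For an amphiprotic species, pH ≈ ½(pKa₁ + pKa₂) = ½(1.20 + 4.28) = 2.74.

pH = 2.74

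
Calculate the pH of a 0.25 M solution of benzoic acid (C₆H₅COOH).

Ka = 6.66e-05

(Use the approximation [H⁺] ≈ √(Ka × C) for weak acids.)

[H⁺] = √(Ka × C) = √(6.66e-05 × 0.25) = 4.0804e-03. pH = -log(4.0804e-03)

pH = 2.39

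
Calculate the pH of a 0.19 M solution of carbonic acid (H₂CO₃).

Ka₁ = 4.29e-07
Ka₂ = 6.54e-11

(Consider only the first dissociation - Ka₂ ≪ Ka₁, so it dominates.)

First dissociation dominates. From Ka₁ = [H⁺][HA⁻]/[H₂A], x² + Ka₁·x − Ka₁·C = 0 with C = 0.19 M and Ka₁ = 4.29e-07. Solving: [H⁺] = (−Ka₁ + √(Ka₁² + 4·Ka₁·C)) / 2 = 2.8529e-04 M. pH = -log(2.8529e-04) = 3.54.

pH = 3.54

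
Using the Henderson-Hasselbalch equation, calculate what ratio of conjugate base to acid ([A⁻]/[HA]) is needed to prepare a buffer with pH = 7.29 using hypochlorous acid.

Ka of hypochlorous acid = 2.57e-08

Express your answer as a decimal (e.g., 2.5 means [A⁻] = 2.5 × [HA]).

pKa = -log(2.57e-08) = 7.5901. pH = pKa + log([A⁻]/[HA]), so log([A⁻]/[HA]) = pH − pKa = 7.29 − 7.5901 = -0.3001. [A⁻]/[HA] = 10^(-0.3001) = 0.501

[A⁻]/[HA] = 0.501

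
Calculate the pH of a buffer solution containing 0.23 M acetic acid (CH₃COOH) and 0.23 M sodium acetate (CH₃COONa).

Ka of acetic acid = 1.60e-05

pKa = -log(1.60e-05) = 4.80. pH = pKa + log([A⁻]/[HA]) = 4.80 + log(0.23/0.23)

pH = 4.80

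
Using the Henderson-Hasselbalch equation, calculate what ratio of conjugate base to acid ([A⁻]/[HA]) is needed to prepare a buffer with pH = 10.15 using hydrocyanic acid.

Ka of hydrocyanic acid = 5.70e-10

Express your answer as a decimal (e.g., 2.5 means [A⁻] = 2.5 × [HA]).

pKa = -log(5.70e-10) = 9.2441. pH = pKa + log([A⁻]/[HA]), so log([A⁻]/[HA]) = pH − pKa = 10.15 − 9.2441 = 0.9059. [A⁻]/[HA] = 10^(0.9059) = 8.05

[A⁻]/[HA] = 8.05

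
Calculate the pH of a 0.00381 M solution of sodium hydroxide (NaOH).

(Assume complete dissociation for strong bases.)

[OH⁻] = 0.00381 M for strong base. pOH = -log[OH⁻] = 2.42, pH = 14 - pOH

pH = 11.58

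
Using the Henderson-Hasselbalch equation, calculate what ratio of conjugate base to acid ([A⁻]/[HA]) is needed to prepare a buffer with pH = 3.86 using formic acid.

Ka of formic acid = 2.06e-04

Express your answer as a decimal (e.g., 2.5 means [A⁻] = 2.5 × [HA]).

pKa = -log(2.06e-04) = 3.6861. pH = pKa + log([A⁻]/[HA]), so log([A⁻]/[HA]) = pH − pKa = 3.86 − 3.6861 = 0.1739. [A⁻]/[HA] = 10^(0.1739) = 1.49

[A⁻]/[HA] = 1.49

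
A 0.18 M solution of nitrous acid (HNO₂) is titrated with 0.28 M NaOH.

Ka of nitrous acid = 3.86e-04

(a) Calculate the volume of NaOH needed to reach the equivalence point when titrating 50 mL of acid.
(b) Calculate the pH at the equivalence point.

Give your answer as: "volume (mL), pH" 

moles acid = 0.18 × 50/1000 = 0.009 mol; V_base = moles/0.28 × 1000 = 32.1 mL. At equivalence only the conjugate base is present: [A⁻] = 0.009/0.082 = 1.0957e-01 M. Kb = Kw/Ka = 2.59e-11; [OH⁻] = √(Kb × [A⁻]) = 1.6848e-06; pOH = 5.77; pH = 14 - pOH = 8.23.

V = 32.1 mL, pH = 8.23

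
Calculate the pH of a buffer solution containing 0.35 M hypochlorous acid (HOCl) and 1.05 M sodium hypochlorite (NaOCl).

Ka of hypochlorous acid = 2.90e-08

pKa = -log(2.90e-08) = 7.54. pH = pKa + log([A⁻]/[HA]) = 7.54 + log(1.05/0.35)

pH = 8.01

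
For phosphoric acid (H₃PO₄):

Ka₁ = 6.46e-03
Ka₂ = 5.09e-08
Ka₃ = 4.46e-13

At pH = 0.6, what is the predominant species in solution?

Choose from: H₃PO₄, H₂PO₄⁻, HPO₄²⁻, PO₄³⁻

pKa₁ = 2.19, pKa₂ = 7.29, pKa₃ = 12.35. For a polyprotic acid the predominant species crosses at each pKa: below pKa_n the protonated form dominates, above it the deprotonated form does. At pH = 0.6, the predominant species is H₃PO₄.

H₃PO₄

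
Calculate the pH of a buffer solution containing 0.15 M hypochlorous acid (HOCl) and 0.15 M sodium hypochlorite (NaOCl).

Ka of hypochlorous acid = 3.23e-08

pKa = -log(3.23e-08) = 7.49. pH = pKa + log([A⁻]/[HA]) = 7.49 + log(0.15/0.15)

pH = 7.49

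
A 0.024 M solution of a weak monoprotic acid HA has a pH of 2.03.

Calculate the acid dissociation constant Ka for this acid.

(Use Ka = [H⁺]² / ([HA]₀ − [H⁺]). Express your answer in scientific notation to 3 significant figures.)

[H⁺] = 10^(−pH) = 10^(−2.03) = 9.333e-03 M. For HA ⇌ H⁺ + A⁻, Ka = [H⁺][A⁻]/[HA] = [H⁺]² / ([HA]₀ − [H⁺]) = (9.333e-03)² / (0.024 − 9.333e-03) = 5.94e-03.

K_a = 5.94e-03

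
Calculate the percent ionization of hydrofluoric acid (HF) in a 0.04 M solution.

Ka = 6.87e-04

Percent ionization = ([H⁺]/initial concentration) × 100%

Using Ka equilibrium: x² + Ka×x - Ka×C = 0. Solving: [H⁺] = 4.9099e-03. Percent = (4.9099e-03/0.04) × 100

Percent ionization = 12.3%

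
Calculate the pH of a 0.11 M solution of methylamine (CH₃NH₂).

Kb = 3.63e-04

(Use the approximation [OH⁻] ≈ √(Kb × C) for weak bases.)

[OH⁻] = √(Kb × C) = √(3.63e-04 × 0.11) = 6.3190e-03. pOH = 2.20, pH = 14 - pOH

pH = 11.80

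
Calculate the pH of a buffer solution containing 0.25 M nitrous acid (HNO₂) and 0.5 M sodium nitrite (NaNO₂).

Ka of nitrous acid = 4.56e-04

pKa = -log(4.56e-04) = 3.34. pH = pKa + log([A⁻]/[HA]) = 3.34 + log(0.5/0.25)

pH = 3.64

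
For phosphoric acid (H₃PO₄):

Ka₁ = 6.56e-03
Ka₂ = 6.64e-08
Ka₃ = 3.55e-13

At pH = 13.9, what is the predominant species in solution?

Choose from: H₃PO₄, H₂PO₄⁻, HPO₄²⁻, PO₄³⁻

pKa₁ = 2.18, pKa₂ = 7.18, pKa₃ = 12.45. For a polyprotic acid the predominant species crosses at each pKa: below pKa_n the protonated form dominates, above it the deprotonated form does. At pH = 13.9, the predominant species is PO₄³⁻.

PO₄³⁻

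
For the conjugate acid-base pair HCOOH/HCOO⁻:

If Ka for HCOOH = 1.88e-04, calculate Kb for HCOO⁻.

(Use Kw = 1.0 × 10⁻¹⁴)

For a conjugate pair Ka × Kb = Kw, so Kb = Kw/Ka = 1.0 × 10⁻¹⁴ / 1.88e-04 = 5.32e-11.

K_b = 5.32e-11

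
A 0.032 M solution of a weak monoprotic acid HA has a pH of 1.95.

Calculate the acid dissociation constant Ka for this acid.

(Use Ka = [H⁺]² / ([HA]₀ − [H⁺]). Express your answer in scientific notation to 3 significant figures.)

[H⁺] = 10^(−pH) = 10^(−1.95) = 1.122e-02 M. For HA ⇌ H⁺ + A⁻, Ka = [H⁺][A⁻]/[HA] = [H⁺]² / ([HA]₀ − [H⁺]) = (1.122e-02)² / (0.032 − 1.122e-02) = 6.06e-03.

K_a = 6.06e-03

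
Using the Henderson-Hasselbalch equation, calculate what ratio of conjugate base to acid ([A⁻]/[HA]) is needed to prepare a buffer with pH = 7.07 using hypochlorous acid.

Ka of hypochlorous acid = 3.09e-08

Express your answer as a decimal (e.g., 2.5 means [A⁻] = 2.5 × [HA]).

pKa = -log(3.09e-08) = 7.5100. pH = pKa + log([A⁻]/[HA]), so log([A⁻]/[HA]) = pH − pKa = 7.07 − 7.5100 = -0.4400. [A⁻]/[HA] = 10^(-0.4400) = 0.363

[A⁻]/[HA] = 0.363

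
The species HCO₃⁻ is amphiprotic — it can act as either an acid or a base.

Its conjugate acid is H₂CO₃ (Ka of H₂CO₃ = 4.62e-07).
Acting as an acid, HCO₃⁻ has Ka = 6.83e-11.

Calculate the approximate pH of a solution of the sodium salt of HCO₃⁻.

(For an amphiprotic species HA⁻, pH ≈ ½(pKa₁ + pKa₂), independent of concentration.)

pKa₁ = -log(4.62e-07) = 6.34; pKa₂ = -log(6.83e-11) = 10.17. For an amphiprotic species, pH ≈ ½(pKa₁ + pKa₂) = ½(6.34 + 10.17) = 8.25.

pH = 8.25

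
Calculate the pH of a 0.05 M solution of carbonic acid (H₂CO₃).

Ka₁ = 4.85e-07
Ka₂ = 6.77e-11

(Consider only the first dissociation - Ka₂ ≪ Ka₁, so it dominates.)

First dissociation dominates. From Ka₁ = [H⁺][HA⁻]/[H₂A], x² + Ka₁·x − Ka₁·C = 0 with C = 0.05 M and Ka₁ = 4.85e-07. Solving: [H⁺] = (−Ka₁ + √(Ka₁² + 4·Ka₁·C)) / 2 = 1.5548e-04 M. pH = -log(1.5548e-04) = 3.81.

pH = 3.81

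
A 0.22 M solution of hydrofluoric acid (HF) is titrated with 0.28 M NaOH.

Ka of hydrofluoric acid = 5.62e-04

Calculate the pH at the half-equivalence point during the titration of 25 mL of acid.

At half-equivalence [HA] = [A⁻], so Henderson-Hasselbalch gives pH = pKa = -log(5.62e-04) = 3.25.

pH = pKa = 3.25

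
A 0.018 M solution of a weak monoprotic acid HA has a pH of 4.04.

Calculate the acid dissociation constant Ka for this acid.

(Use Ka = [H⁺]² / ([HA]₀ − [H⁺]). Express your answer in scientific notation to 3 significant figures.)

[H⁺] = 10^(−pH) = 10^(−4.04) = 9.120e-05 M. For HA ⇌ H⁺ + A⁻, Ka = [H⁺][A⁻]/[HA] = [H⁺]² / ([HA]₀ − [H⁺]) = (9.120e-05)² / (0.018 − 9.120e-05) = 4.64e-07.

K_a = 4.64e-07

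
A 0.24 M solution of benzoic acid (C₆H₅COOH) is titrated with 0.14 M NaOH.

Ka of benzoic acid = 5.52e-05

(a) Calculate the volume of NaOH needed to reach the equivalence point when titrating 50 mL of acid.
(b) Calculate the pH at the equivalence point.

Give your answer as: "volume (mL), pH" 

moles acid = 0.24 × 50/1000 = 0.012 mol; V_base = moles/0.14 × 1000 = 85.7 mL. At equivalence only the conjugate base is present: [A⁻] = 0.012/0.136 = 8.8421e-02 M. Kb = Kw/Ka = 1.81e-10; [OH⁻] = √(Kb × [A⁻]) = 4.0023e-06; pOH = 5.40; pH = 14 - pOH = 8.60.

V = 85.7 mL, pH = 8.60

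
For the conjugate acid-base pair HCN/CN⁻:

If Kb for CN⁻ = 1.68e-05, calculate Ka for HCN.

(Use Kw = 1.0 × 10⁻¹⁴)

For a conjugate pair Ka × Kb = Kw, so Ka = Kw/Kb = 1.0 × 10⁻¹⁴ / 1.68e-05 = 5.95e-10.

K_a = 5.95e-10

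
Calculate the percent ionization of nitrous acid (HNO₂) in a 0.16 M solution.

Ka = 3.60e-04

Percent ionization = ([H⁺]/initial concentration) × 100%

Using Ka equilibrium: x² + Ka×x - Ka×C = 0. Solving: [H⁺] = 7.4116e-03. Percent = (7.4116e-03/0.16) × 100

Percent ionization = 4.63%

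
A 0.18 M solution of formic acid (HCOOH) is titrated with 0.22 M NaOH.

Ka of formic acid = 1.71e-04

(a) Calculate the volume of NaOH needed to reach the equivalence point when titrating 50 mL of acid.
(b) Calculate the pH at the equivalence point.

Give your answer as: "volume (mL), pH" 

moles acid = 0.18 × 50/1000 = 0.009 mol; V_base = moles/0.22 × 1000 = 40.9 mL. At equivalence only the conjugate base is present: [A⁻] = 0.009/0.091 = 9.9000e-02 M. Kb = Kw/Ka = 5.85e-11; [OH⁻] = √(Kb × [A⁻]) = 2.4061e-06; pOH = 5.62; pH = 14 - pOH = 8.38.

V = 40.9 mL, pH = 8.38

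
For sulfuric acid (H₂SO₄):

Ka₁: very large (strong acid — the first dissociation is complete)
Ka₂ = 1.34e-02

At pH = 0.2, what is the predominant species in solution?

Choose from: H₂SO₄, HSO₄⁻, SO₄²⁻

The first dissociation is complete, so H₂SO₄ itself is never the predominant species in water; pKa₂ = -log(1.34e-02) = 1.87. For a polyprotic acid the predominant species crosses at each pKa: below pKa_n the protonated form dominates, above it the deprotonated form does. At pH = 0.2, the predominant species is HSO₄⁻.

HSO₄⁻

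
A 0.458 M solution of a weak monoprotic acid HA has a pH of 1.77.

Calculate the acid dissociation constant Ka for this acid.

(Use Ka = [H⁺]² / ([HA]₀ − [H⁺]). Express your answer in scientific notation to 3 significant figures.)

[H⁺] = 10^(−pH) = 10^(−1.77) = 1.698e-02 M. For HA ⇌ H⁺ + A⁻, Ka = [H⁺][A⁻]/[HA] = [H⁺]² / ([HA]₀ − [H⁺]) = (1.698e-02)² / (0.458 − 1.698e-02) = 6.54e-04.

K_a = 6.54e-04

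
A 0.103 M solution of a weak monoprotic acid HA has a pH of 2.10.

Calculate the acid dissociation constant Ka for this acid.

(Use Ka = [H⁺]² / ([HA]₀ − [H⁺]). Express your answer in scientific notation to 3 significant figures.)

[H⁺] = 10^(−pH) = 10^(−2.10) = 7.943e-03 M. For HA ⇌ H⁺ + A⁻, Ka = [H⁺][A⁻]/[HA] = [H⁺]² / ([HA]₀ − [H⁺]) = (7.943e-03)² / (0.103 − 7.943e-03) = 6.64e-04.

K_a = 6.64e-04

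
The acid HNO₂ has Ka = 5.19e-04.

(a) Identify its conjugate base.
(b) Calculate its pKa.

(a) The conjugate base is formed by removing one H⁺ from HNO₂, giving NO₂⁻. (b) pKa = -log(Ka) = -log(5.19e-04) = 3.28.

Conjugate base: NO₂⁻; pK_a = 3.28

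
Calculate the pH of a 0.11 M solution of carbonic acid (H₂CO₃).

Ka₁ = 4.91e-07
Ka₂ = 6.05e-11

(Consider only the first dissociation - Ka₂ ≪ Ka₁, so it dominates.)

First dissociation dominates. From Ka₁ = [H⁺][HA⁻]/[H₂A], x² + Ka₁·x − Ka₁·C = 0 with C = 0.11 M and Ka₁ = 4.91e-07. Solving: [H⁺] = (−Ka₁ + √(Ka₁² + 4·Ka₁·C)) / 2 = 2.3216e-04 M. pH = -log(2.3216e-04) = 3.63.

pH = 3.63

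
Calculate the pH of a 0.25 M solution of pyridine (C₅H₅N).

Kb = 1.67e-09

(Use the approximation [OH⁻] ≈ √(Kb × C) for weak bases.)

[OH⁻] = √(Kb × C) = √(1.67e-09 × 0.25) = 2.0433e-05. pOH = 4.69, pH = 14 - pOH

pH = 9.31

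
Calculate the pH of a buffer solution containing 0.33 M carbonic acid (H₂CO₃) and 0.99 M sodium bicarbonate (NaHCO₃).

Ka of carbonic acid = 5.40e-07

pKa = -log(5.40e-07) = 6.27. pH = pKa + log([A⁻]/[HA]) = 6.27 + log(0.99/0.33)

pH = 6.74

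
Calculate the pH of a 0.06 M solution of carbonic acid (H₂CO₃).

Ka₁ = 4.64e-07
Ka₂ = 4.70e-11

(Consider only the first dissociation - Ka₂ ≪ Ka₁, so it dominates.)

First dissociation dominates. From Ka₁ = [H⁺][HA⁻]/[H₂A], x² + Ka₁·x − Ka₁·C = 0 with C = 0.06 M and Ka₁ = 4.64e-07. Solving: [H⁺] = (−Ka₁ + √(Ka₁² + 4·Ka₁·C)) / 2 = 1.6662e-04 M. pH = -log(1.6662e-04) = 3.78.

pH = 3.78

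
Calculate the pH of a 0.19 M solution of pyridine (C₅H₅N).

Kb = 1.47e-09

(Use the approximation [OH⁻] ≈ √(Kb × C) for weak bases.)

[OH⁻] = √(Kb × C) = √(1.47e-09 × 0.19) = 1.6712e-05. pOH = 4.78, pH = 14 - pOH

pH = 9.22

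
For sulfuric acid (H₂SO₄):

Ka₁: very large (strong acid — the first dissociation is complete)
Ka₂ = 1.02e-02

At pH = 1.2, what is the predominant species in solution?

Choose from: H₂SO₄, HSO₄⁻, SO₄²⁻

The first dissociation is complete, so H₂SO₄ itself is never the predominant species in water; pKa₂ = -log(1.02e-02) = 1.99. For a polyprotic acid the predominant species crosses at each pKa: below pKa_n the protonated form dominates, above it the deprotonated form does. At pH = 1.2, the predominant species is HSO₄⁻.

HSO₄⁻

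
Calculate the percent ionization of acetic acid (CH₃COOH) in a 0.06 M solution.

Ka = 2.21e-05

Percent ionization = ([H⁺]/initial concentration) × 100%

Using Ka equilibrium: x² + Ka×x - Ka×C = 0. Solving: [H⁺] = 1.1405e-03. Percent = (1.1405e-03/0.06) × 100

Percent ionization = 1.9%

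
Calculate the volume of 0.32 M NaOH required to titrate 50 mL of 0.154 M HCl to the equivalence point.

At equivalence: moles acid = moles base. moles HCl = 0.154 × 50/1000 = 0.0077 mol. V_base = moles / 0.32 × 1000 = 24.1 mL.

V_{base} = 24.1 mL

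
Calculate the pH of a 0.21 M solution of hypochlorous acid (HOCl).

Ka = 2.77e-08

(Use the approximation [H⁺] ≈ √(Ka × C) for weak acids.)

[H⁺] = √(Ka × C) = √(2.77e-08 × 0.21) = 7.6269e-05. pH = -log(7.6269e-05)

pH = 4.12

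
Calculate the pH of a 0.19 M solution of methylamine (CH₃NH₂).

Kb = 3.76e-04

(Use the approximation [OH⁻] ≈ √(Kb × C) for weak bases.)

[OH⁻] = √(Kb × C) = √(3.76e-04 × 0.19) = 8.4522e-03. pOH = 2.07, pH = 14 - pOH

pH = 11.93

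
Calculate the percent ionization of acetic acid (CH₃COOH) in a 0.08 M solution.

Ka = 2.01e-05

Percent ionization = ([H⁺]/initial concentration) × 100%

Using Ka equilibrium: x² + Ka×x - Ka×C = 0. Solving: [H⁺] = 1.2581e-03. Percent = (1.2581e-03/0.08) × 100

Percent ionization = 1.57%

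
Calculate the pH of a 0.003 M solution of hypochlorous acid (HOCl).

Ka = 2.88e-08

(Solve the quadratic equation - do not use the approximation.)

x² + Ka×x - Ka×C = 0. Using quadratic formula: [H⁺] = 9.2808e-06

pH = 5.03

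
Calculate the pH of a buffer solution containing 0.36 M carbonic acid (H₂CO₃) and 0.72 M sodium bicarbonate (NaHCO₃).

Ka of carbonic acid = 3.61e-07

pKa = -log(3.61e-07) = 6.44. pH = pKa + log([A⁻]/[HA]) = 6.44 + log(0.72/0.36)

pH = 6.74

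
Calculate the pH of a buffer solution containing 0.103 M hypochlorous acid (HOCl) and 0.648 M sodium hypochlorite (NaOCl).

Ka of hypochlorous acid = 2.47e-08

pKa = -log(2.47e-08) = 7.61. pH = pKa + log([A⁻]/[HA]) = 7.61 + log(0.648/0.103)

pH = 8.41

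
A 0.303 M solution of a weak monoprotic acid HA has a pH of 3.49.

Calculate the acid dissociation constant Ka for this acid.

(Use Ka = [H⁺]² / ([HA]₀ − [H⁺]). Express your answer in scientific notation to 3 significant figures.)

[H⁺] = 10^(−pH) = 10^(−3.49) = 3.236e-04 M. For HA ⇌ H⁺ + A⁻, Ka = [H⁺][A⁻]/[HA] = [H⁺]² / ([HA]₀ − [H⁺]) = (3.236e-04)² / (0.303 − 3.236e-04) = 3.46e-07.

K_a = 3.46e-07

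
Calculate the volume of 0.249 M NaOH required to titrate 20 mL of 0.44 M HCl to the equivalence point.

At equivalence: moles acid = moles base. moles HCl = 0.44 × 20/1000 = 0.0088 mol. V_base = moles / 0.249 × 1000 = 35.3 mL.

V_{base} = 35.3 mL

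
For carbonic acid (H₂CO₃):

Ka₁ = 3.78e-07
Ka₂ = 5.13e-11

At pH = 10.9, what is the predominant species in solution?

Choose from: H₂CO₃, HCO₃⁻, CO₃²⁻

pKa₁ = 6.42, pKa₂ = 10.29. For a polyprotic acid the predominant species crosses at each pKa: below pKa_n the protonated form dominates, above it the deprotonated form does. At pH = 10.9, the predominant species is CO₃²⁻.

CO₃²⁻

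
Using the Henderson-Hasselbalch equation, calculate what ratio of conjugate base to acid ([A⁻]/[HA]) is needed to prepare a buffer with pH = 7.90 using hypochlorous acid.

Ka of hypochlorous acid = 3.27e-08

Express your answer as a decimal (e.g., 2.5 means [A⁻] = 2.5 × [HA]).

pKa = -log(3.27e-08) = 7.4855. pH = pKa + log([A⁻]/[HA]), so log([A⁻]/[HA]) = pH − pKa = 7.90 − 7.4855 = 0.4145. [A⁻]/[HA] = 10^(0.4145) = 2.60

[A⁻]/[HA] = 2.60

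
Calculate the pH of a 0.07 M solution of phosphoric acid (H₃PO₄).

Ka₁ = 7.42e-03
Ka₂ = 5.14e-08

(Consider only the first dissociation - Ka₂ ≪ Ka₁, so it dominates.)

First dissociation dominates. From Ka₁ = [H⁺][HA⁻]/[H₂A], x² + Ka₁·x − Ka₁·C = 0 with C = 0.07 M and Ka₁ = 7.42e-03. Solving: [H⁺] = (−Ka₁ + √(Ka₁² + 4·Ka₁·C)) / 2 = 1.9380e-02 M. pH = -log(1.9380e-02) = 1.71.

pH = 1.71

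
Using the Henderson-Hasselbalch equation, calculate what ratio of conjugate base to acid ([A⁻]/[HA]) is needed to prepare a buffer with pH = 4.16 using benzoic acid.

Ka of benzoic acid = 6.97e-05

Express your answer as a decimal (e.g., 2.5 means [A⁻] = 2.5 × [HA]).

pKa = -log(6.97e-05) = 4.1568. pH = pKa + log([A⁻]/[HA]), so log([A⁻]/[HA]) = pH − pKa = 4.16 − 4.1568 = 0.0032. [A⁻]/[HA] = 10^(0.0032) = 1.01

[A⁻]/[HA] = 1.01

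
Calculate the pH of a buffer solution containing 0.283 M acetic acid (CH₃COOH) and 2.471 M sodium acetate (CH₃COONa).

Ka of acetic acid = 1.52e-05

pKa = -log(1.52e-05) = 4.82. pH = pKa + log([A⁻]/[HA]) = 4.82 + log(2.471/0.283)

pH = 5.76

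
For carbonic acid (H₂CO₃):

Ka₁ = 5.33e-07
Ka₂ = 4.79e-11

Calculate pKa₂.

pKa₂ = -log(Ka₂) = -log(4.79e-11) = 10.32.

pK_{a2} = 10.32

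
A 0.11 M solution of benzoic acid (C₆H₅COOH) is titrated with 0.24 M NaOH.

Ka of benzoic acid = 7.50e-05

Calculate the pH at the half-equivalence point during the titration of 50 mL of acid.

At half-equivalence [HA] = [A⁻], so Henderson-Hasselbalch gives pH = pKa = -log(7.50e-05) = 4.12.

pH = pKa = 4.12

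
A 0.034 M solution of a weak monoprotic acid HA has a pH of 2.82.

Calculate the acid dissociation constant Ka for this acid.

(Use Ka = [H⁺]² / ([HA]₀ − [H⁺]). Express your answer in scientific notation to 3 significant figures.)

[H⁺] = 10^(−pH) = 10^(−2.82) = 1.514e-03 M. For HA ⇌ H⁺ + A⁻, Ka = [H⁺][A⁻]/[HA] = [H⁺]² / ([HA]₀ − [H⁺]) = (1.514e-03)² / (0.034 − 1.514e-03) = 7.05e-05.

K_a = 7.05e-05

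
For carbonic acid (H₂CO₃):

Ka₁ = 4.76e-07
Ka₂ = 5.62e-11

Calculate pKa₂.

pKa₂ = -log(Ka₂) = -log(5.62e-11) = 10.25.

pK_{a2} = 10.25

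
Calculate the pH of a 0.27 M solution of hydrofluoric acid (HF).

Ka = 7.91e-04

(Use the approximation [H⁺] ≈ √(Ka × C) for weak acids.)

[H⁺] = √(Ka × C) = √(7.91e-04 × 0.27) = 1.4614e-02. pH = -log(1.4614e-02)

pH = 1.84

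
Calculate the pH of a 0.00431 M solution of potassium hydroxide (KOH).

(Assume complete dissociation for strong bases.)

[OH⁻] = 0.00431 M for strong base. pOH = -log[OH⁻] = 2.37, pH = 14 - pOH

pH = 11.63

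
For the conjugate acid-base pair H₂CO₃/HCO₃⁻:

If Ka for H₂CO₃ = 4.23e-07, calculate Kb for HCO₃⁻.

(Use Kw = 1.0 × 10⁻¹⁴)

For a conjugate pair Ka × Kb = Kw, so Kb = Kw/Ka = 1.0 × 10⁻¹⁴ / 4.23e-07 = 2.36e-08.

K_b = 2.36e-08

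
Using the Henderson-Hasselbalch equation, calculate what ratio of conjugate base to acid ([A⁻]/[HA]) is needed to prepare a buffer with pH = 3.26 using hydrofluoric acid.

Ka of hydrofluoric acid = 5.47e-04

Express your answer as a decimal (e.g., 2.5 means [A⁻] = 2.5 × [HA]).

pKa = -log(5.47e-04) = 3.2620. pH = pKa + log([A⁻]/[HA]), so log([A⁻]/[HA]) = pH − pKa = 3.26 − 3.2620 = -0.0020. [A⁻]/[HA] = 10^(-0.0020) = 0.995

[A⁻]/[HA] = 0.995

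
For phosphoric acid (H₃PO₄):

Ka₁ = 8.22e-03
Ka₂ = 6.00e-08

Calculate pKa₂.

pKa₂ = -log(Ka₂) = -log(6.00e-08) = 7.22.

pK_{a2} = 7.22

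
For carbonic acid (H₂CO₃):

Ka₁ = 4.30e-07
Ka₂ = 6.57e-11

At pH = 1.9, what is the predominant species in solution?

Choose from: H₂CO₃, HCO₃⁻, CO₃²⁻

pKa₁ = 6.37, pKa₂ = 10.18. For a polyprotic acid the predominant species crosses at each pKa: below pKa_n the protonated form dominates, above it the deprotonated form does. At pH = 1.9, the predominant species is H₂CO₃.

H₂CO₃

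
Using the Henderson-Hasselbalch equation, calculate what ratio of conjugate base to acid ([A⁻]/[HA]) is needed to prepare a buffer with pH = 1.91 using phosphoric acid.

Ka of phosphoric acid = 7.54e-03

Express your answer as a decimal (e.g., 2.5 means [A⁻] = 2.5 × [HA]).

pKa = -log(7.54e-03) = 2.1226. pH = pKa + log([A⁻]/[HA]), so log([A⁻]/[HA]) = pH − pKa = 1.91 − 2.1226 = -0.2126. [A⁻]/[HA] = 10^(-0.2126) = 0.613

[A⁻]/[HA] = 0.613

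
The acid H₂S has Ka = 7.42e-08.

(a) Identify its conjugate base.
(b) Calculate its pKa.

(a) The conjugate base is formed by removing one H⁺ from H₂S, giving HS⁻. (b) pKa = -log(Ka) = -log(7.42e-08) = 7.13.

Conjugate base: HS⁻; pK_a = 7.13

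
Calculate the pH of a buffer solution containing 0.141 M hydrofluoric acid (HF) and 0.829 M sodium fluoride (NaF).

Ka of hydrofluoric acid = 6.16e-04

pKa = -log(6.16e-04) = 3.21. pH = pKa + log([A⁻]/[HA]) = 3.21 + log(0.829/0.141)

pH = 3.98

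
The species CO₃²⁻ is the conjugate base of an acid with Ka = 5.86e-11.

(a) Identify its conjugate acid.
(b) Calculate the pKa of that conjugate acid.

(a) The conjugate acid is formed by adding one H⁺ to CO₃²⁻, giving HCO₃⁻. (b) pKa = -log(Ka) = -log(5.86e-11) = 10.23.

Conjugate acid: HCO₃⁻; pK_a = 10.23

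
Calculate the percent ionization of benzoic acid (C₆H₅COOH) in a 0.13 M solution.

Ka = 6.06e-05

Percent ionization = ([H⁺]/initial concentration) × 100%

Using Ka equilibrium: x² + Ka×x - Ka×C = 0. Solving: [H⁺] = 2.7766e-03. Percent = (2.7766e-03/0.13) × 100

Percent ionization = 2.14%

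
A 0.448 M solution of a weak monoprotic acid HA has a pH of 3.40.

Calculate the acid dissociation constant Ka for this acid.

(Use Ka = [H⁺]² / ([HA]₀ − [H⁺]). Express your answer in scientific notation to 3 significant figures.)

[H⁺] = 10^(−pH) = 10^(−3.40) = 3.981e-04 M. For HA ⇌ H⁺ + A⁻, Ka = [H⁺][A⁻]/[HA] = [H⁺]² / ([HA]₀ − [H⁺]) = (3.981e-04)² / (0.448 − 3.981e-04) = 3.54e-07.

K_a = 3.54e-07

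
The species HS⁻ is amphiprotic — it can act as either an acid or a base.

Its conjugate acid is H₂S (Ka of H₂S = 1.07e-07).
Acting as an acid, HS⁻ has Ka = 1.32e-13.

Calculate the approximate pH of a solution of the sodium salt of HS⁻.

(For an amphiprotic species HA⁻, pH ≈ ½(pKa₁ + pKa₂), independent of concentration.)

pKa₁ = -log(1.07e-07) = 6.97; pKa₂ = -log(1.32e-13) = 12.88. For an amphiprotic species, pH ≈ ½(pKa₁ + pKa₂) = ½(6.97 + 12.88) = 9.93.

pH = 9.93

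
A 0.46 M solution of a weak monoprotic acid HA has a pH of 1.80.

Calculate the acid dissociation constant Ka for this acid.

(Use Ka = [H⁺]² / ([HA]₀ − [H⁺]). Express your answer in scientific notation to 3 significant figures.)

[H⁺] = 10^(−pH) = 10^(−1.80) = 1.585e-02 M. For HA ⇌ H⁺ + A⁻, Ka = [H⁺][A⁻]/[HA] = [H⁺]² / ([HA]₀ − [H⁺]) = (1.585e-02)² / (0.46 − 1.585e-02) = 5.66e-04.

K_a = 5.66e-04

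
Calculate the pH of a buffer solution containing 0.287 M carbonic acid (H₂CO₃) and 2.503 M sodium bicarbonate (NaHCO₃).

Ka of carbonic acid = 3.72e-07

pKa = -log(3.72e-07) = 6.43. pH = pKa + log([A⁻]/[HA]) = 6.43 + log(2.503/0.287)

pH = 7.37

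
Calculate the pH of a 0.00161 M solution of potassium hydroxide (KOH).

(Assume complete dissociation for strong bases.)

[OH⁻] = 0.00161 M for strong base. pOH = -log[OH⁻] = 2.79, pH = 14 - pOH

pH = 11.21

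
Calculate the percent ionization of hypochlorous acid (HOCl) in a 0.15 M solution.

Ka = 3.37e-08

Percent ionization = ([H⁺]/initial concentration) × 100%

Using Ka equilibrium: x² + Ka×x - Ka×C = 0. Solving: [H⁺] = 7.1082e-05. Percent = (7.1082e-05/0.15) × 100

Percent ionization = 0.0474%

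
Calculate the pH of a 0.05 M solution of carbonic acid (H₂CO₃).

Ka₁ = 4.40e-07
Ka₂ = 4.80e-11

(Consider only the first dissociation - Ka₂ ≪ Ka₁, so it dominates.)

First dissociation dominates. From Ka₁ = [H⁺][HA⁻]/[H₂A], x² + Ka₁·x − Ka₁·C = 0 with C = 0.05 M and Ka₁ = 4.40e-07. Solving: [H⁺] = (−Ka₁ + √(Ka₁² + 4·Ka₁·C)) / 2 = 1.4810e-04 M. pH = -log(1.4810e-04) = 3.83.

pH = 3.83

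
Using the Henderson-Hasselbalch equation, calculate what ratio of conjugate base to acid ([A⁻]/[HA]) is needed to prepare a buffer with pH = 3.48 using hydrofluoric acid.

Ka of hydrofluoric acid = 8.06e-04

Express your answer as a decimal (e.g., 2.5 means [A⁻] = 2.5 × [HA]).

pKa = -log(8.06e-04) = 3.0937. pH = pKa + log([A⁻]/[HA]), so log([A⁻]/[HA]) = pH − pKa = 3.48 − 3.0937 = 0.3863. [A⁻]/[HA] = 10^(0.3863) = 2.43

[A⁻]/[HA] = 2.43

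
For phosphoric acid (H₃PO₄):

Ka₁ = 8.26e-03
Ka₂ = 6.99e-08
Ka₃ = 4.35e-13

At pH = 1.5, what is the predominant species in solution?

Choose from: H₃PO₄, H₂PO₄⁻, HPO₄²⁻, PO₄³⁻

pKa₁ = 2.08, pKa₂ = 7.16, pKa₃ = 12.36. For a polyprotic acid the predominant species crosses at each pKa: below pKa_n the protonated form dominates, above it the deprotonated form does. At pH = 1.5, the predominant species is H₃PO₄.

H₃PO₄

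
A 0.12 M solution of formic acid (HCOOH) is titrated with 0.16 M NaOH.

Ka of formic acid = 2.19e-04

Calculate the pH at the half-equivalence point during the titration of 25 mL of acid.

At half-equivalence [HA] = [A⁻], so Henderson-Hasselbalch gives pH = pKa = -log(2.19e-04) = 3.66.

pH = pKa = 3.66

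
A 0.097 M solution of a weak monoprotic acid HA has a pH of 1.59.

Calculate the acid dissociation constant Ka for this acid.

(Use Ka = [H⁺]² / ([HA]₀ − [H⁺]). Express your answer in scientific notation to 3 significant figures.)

[H⁺] = 10^(−pH) = 10^(−1.59) = 2.570e-02 M. For HA ⇌ H⁺ + A⁻, Ka = [H⁺][A⁻]/[HA] = [H⁺]² / ([HA]₀ − [H⁺]) = (2.570e-02)² / (0.097 − 2.570e-02) = 9.27e-03.

K_a = 9.27e-03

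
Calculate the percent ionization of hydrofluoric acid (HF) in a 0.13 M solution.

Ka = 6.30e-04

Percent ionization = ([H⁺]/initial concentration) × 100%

Using Ka equilibrium: x² + Ka×x - Ka×C = 0. Solving: [H⁺] = 8.7403e-03. Percent = (8.7403e-03/0.13) × 100

Percent ionization = 6.72%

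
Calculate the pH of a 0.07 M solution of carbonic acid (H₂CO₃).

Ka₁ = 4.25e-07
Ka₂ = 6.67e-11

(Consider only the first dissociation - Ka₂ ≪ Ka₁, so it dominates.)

First dissociation dominates. From Ka₁ = [H⁺][HA⁻]/[H₂A], x² + Ka₁·x − Ka₁·C = 0 with C = 0.07 M and Ka₁ = 4.25e-07. Solving: [H⁺] = (−Ka₁ + √(Ka₁² + 4·Ka₁·C)) / 2 = 1.7227e-04 M. pH = -log(1.7227e-04) = 3.76.

pH = 3.76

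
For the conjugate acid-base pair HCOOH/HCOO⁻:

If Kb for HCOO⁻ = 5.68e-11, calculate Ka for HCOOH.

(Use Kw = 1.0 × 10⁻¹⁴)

For a conjugate pair Ka × Kb = Kw, so Ka = Kw/Kb = 1.0 × 10⁻¹⁴ / 5.68e-11 = 1.76e-04.

K_a = 1.76e-04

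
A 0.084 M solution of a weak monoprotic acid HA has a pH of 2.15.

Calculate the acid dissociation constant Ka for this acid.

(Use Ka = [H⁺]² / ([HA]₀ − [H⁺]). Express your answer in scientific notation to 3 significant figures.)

[H⁺] = 10^(−pH) = 10^(−2.15) = 7.079e-03 M. For HA ⇌ H⁺ + A⁻, Ka = [H⁺][A⁻]/[HA] = [H⁺]² / ([HA]₀ − [H⁺]) = (7.079e-03)² / (0.084 − 7.079e-03) = 6.52e-04.

K_a = 6.52e-04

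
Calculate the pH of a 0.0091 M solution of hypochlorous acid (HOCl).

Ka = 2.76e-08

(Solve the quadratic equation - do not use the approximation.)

x² + Ka×x - Ka×C = 0. Using quadratic formula: [H⁺] = 1.5834e-05

pH = 4.80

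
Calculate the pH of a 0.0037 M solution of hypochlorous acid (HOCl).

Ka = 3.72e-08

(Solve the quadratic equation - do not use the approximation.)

x² + Ka×x - Ka×C = 0. Using quadratic formula: [H⁺] = 1.1713e-05

pH = 4.93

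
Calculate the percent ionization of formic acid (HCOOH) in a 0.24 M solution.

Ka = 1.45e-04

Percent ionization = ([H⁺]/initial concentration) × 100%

Using Ka equilibrium: x² + Ka×x - Ka×C = 0. Solving: [H⁺] = 5.8271e-03. Percent = (5.8271e-03/0.24) × 100

Percent ionization = 2.43%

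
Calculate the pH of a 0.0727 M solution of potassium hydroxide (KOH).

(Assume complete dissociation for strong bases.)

[OH⁻] = 0.0727 M for strong base. pOH = -log[OH⁻] = 1.14, pH = 14 - pOH

pH = 12.86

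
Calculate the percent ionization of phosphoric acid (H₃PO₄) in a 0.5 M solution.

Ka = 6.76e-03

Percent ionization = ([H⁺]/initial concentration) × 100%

Using Ka equilibrium: x² + Ka×x - Ka×C = 0. Solving: [H⁺] = 5.4856e-02. Percent = (5.4856e-02/0.5) × 100

Percent ionization = 11%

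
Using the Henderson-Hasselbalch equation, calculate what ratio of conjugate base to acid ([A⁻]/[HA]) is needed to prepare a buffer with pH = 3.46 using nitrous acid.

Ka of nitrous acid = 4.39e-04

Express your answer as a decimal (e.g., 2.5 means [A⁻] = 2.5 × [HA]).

pKa = -log(4.39e-04) = 3.3575. pH = pKa + log([A⁻]/[HA]), so log([A⁻]/[HA]) = pH − pKa = 3.46 − 3.3575 = 0.1025. [A⁻]/[HA] = 10^(0.1025) = 1.27

[A⁻]/[HA] = 1.27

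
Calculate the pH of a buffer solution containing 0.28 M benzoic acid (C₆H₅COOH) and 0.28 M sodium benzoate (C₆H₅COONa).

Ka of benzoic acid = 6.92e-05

pKa = -log(6.92e-05) = 4.16. pH = pKa + log([A⁻]/[HA]) = 4.16 + log(0.28/0.28)

pH = 4.16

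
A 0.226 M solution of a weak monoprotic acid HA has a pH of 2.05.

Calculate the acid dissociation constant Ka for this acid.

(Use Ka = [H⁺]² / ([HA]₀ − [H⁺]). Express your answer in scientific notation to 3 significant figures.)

[H⁺] = 10^(−pH) = 10^(−2.05) = 8.913e-03 M. For HA ⇌ H⁺ + A⁻, Ka = [H⁺][A⁻]/[HA] = [H⁺]² / ([HA]₀ − [H⁺]) = (8.913e-03)² / (0.226 − 8.913e-03) = 3.66e-04.

K_a = 3.66e-04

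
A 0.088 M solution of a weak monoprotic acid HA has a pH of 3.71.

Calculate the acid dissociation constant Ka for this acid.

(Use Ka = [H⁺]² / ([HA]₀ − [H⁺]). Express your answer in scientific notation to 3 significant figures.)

[H⁺] = 10^(−pH) = 10^(−3.71) = 1.950e-04 M. For HA ⇌ H⁺ + A⁻, Ka = [H⁺][A⁻]/[HA] = [H⁺]² / ([HA]₀ − [H⁺]) = (1.950e-04)² / (0.088 − 1.950e-04) = 4.33e-07.

K_a = 4.33e-07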